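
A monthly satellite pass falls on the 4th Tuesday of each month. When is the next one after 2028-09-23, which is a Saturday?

September 2028 starts on a Friday; its first Tuesday is the 5th, so the 4th Tuesday is the 26th — 2028-09-26.
2028-09-26 is after 2028-09-23, so that is the next one.

2028-09-26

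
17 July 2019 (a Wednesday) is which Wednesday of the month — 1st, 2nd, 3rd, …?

Day 17 falls in week ⌈17/7⌉ of the month.
Days 1–7 hold the 1st Wednesday, 8–14 the 2nd, 15–21 the 3rd, 22–28 the 4th, 29–31 the 5th.
17 is in the range for the 3rd.

3rd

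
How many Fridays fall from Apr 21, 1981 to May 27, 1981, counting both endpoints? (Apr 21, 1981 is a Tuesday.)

5

Apr 21, 1981 is a Tuesday; the first Friday on or after it is Apr 24, 1981 (3 days later).
From Apr 24, 1981 to May 27, 1981: 6 + 27 = 33 days (rest of Apr, May).
33 ÷ 7 = 4 full weeks with remainder 5, so 4 more Fridays after the first → 5.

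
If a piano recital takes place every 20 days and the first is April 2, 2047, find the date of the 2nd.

April 22, 2047

The 2nd occurrence is 1 interval after the first: 1 × 20 = 20 days after April 2, 2047.
20 days later is April 22, 2047.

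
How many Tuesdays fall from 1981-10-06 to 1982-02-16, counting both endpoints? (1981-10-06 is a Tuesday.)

1981-10-06 is a Tuesday; the first Tuesday on or after it is 1981-10-06.
From 1981-10-06 to 1982-02-16: 25 + 30 + 31 + 31 + 16 = 133 days (rest of October, November, December, January, February).
133 ÷ 7 = 19 full weeks with remainder 0, so 19 more Tuesdays after the first → 20.

20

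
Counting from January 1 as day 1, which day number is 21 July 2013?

202

Days in months before July: 31 + 28 + 31 + 30 + 31 + 30 = 181.
Plus 21 days into July → day 202.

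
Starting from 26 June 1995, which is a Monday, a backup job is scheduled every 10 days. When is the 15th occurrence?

The 15th occurrence is 14 intervals after the first: 14 × 10 = 140 days after 26 June 1995.
June has 30 days — 4 days to the end of June leaves 136.
July has 31 days (105 left).
August has 31 days (74 left).
September has 30 days (44 left).
October has 31 days (13 left).
13 days into November → 13 November 1995.

13 November 1995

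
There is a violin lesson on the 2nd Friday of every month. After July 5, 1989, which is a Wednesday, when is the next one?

July 1989 starts on a Saturday; its first Friday is the 7th, so the 2nd Friday is the 14th — July 14, 1989.
July 14, 1989 is after July 5, 1989, so that is the next one.

July 14, 1989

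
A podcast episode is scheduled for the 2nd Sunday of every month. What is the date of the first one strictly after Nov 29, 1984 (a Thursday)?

Nov 1984 starts on a Thursday; its first Sunday is the 4th, so the 2nd Sunday is the 11th — Nov 11, 1984.
That is not after Nov 29, 1984, so look at Dec 1984.
Dec 1984 starts on a Saturday; its first Sunday is the 2nd, so the 2nd Sunday is the 9th — Dec 9, 1984.

Dec 9, 1984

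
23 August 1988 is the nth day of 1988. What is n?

Days in months before August: 31 + 29 + 31 + 30 + 31 + 30 + 31 = 213.
Plus 23 days into August → day 236.

236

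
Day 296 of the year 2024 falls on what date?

Oct 22, 2024

Jan has 31 days (296 − 31 = 265 remain).
Feb has 29 days (265 − 29 = 236 remain).
Mar has 31 days (236 − 31 = 205 remain).
Apr has 30 days (205 − 30 = 175 remain).
May has 31 days (175 − 31 = 144 remain).
Jun has 30 days (144 − 30 = 114 remain).
Jul has 31 days (114 − 31 = 83 remain).
Aug has 31 days (83 − 31 = 52 remain).
Sep has 30 days (52 − 30 = 22 remain).
22 into Oct → Oct 22.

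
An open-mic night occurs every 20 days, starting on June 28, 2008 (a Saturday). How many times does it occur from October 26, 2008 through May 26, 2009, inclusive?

11

Occurrences land 20·i days after June 28, 2008 for i = 0, 1, 2, …
October 26, 2008 is 120 days after the start; 120 ÷ 20 = 6 remainder 0. First occurrence in the window: #7 on October 26, 2008 (6×20 = 120 days in).
May 26, 2009 is 332 days after the start; 332 ÷ 20 = 16 remainder 12. Last occurrence in the window: #17 on May 14, 2009.
Occurrences #7 through #17: 11 in total.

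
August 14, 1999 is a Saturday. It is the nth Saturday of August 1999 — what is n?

2nd

Day 14 falls in week ⌈14/7⌉ of the month.
Days 1–7 hold the 1st Saturday, 8–14 the 2nd, 15–21 the 3rd, 22–28 the 4th, 29–31 the 5th.
14 is in the range for the 2nd.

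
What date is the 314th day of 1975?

Jan has 31 days (314 − 31 = 283 remain).
Feb has 28 days (283 − 28 = 255 remain).
Mar has 31 days (255 − 31 = 224 remain).
Apr has 30 days (224 − 30 = 194 remain).
May has 31 days (194 − 31 = 163 remain).
Jun has 30 days (163 − 30 = 133 remain).
Jul has 31 days (133 − 31 = 102 remain).
Aug has 31 days (102 − 31 = 71 remain).
Sep has 30 days (71 − 30 = 41 remain).
Oct has 31 days (41 − 31 = 10 remain).
10 into Nov → Nov 10.

Nov 10, 1975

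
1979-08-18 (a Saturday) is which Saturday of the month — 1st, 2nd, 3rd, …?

Day 18 falls in week ⌈18/7⌉ of the month.
Days 1–7 hold the 1st Saturday, 8–14 the 2nd, 15–21 the 3rd, 22–28 the 4th, 29–31 the 5th.
18 is in the range for the 3rd.

3rd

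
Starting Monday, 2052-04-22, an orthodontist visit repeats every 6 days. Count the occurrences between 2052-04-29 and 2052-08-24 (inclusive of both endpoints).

Occurrences land 6·i days after 2052-04-22 for i = 0, 1, 2, …
2052-04-29 is 7 days after the start; 7 ÷ 6 = 1 remainder 1; since the remainder is 1, round up to i = 2. First occurrence in the window: #3 on 2052-05-04 (2×6 = 12 days in).
2052-08-24 is 124 days after the start; 124 ÷ 6 = 20 remainder 4. Last occurrence in the window: #21 on 2052-08-20.
Occurrences #3 through #21: 19 in total.

19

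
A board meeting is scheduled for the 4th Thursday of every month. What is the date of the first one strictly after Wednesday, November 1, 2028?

November 23, 2028

November 2028 starts on a Wednesday; its first Thursday is the 2nd, so the 4th Thursday is the 23rd — November 23, 2028.
November 23, 2028 is after November 1, 2028, so that is the next one.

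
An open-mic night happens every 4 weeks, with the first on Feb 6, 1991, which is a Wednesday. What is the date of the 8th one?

The 8th occurrence is 7 intervals after the first: 7 × 28 = 196 days after Feb 6, 1991.
Feb has 28 days — 22 days to the end of Feb leaves 174.
Mar has 31 days (143 left).
Apr has 30 days (113 left).
May has 31 days (82 left).
Jun has 30 days (52 left).
Jul has 31 days (21 left).
21 days into Aug → Aug 21, 1991.

Aug 21, 1991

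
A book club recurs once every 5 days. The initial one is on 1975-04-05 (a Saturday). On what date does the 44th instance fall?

The 44th occurrence is 43 intervals after the first: 43 × 5 = 215 days after 1975-04-05.
April has 30 days — 25 days to the end of April leaves 190.
May has 31 days (159 left).
June has 30 days (129 left).
July has 31 days (98 left).
August has 31 days (67 left).
September has 30 days (37 left).
October has 31 days (6 left).
6 days into November → 1975-11-06.

1975-11-06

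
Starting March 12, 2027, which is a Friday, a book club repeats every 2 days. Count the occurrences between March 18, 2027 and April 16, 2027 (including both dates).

Occurrences land 2·i days after March 12, 2027 for i = 0, 1, 2, …
March 18, 2027 is 6 days after the start; 6 ÷ 2 = 3 remainder 0. First occurrence in the window: #4 on March 18, 2027 (3×2 = 6 days in).
April 16, 2027 is 35 days after the start; 35 ÷ 2 = 17 remainder 1. Last occurrence in the window: #18 on April 15, 2027.
Occurrences #4 through #18: 15 in total.

15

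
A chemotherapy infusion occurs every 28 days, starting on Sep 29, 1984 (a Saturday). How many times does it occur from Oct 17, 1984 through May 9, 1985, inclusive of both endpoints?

7

Occurrences land 28·i days after Sep 29, 1984 for i = 0, 1, 2, …
Oct 17, 1984 is 18 days after the start; 18 ÷ 28 = 0 remainder 18; since the remainder is 18, round up to i = 1. First occurrence in the window: #2 on Oct 27, 1984 (1×28 = 28 days in).
May 9, 1985 is 222 days after the start; 222 ÷ 28 = 7 remainder 26. Last occurrence in the window: #8 on Apr 13, 1985.
Occurrences #2 through #8: 7 in total.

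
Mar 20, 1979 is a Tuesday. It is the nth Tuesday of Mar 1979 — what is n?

3rd

Day 20 falls in week ⌈20/7⌉ of the month.
Days 1–7 hold the 1st Tuesday, 8–14 the 2nd, 15–21 the 3rd, 22–28 the 4th, 29–31 the 5th.
20 is in the range for the 3rd.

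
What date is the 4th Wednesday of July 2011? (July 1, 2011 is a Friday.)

2011-07-27

July 2011 begins on a Friday, so the first Wednesday is July 6 (5 days later).
The 4th Wednesday is 3 weeks later: 6 + 21 = 27.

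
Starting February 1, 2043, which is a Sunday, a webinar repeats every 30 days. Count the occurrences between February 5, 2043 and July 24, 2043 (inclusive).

Occurrences land 30·i days after February 1, 2043 for i = 0, 1, 2, …
February 5, 2043 is 4 days after the start; 4 ÷ 30 = 0 remainder 4; since the remainder is 4, round up to i = 1. First occurrence in the window: #2 on March 3, 2043 (1×30 = 30 days in).
July 24, 2043 is 173 days after the start; 173 ÷ 30 = 5 remainder 23. Last occurrence in the window: #6 on July 1, 2043.
Occurrences #2 through #6: 5 in total.

5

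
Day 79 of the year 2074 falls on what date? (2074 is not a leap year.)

Jan has 31 days (79 − 31 = 48 remain).
Feb has 28 days (48 − 28 = 20 remain).
20 into Mar → Mar 20.

Mar 20, 2074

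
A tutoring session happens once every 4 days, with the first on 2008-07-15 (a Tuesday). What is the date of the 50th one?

The 50th occurrence is 49 intervals after the first: 49 × 4 = 196 days after 2008-07-15.
July has 31 days — 16 days to the end of July leaves 180.
August has 31 days (149 left).
September has 30 days (119 left).
October has 31 days (88 left).
November has 30 days (58 left).
December has 31 days (27 left).
27 days into January → 2009-01-27.

2009-01-27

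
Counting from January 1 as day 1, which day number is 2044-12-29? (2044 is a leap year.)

Days in months before December: 31 + 29 + 31 + 30 + 31 + 30 + 31 + 31 + 30 + 31 + 30 = 335.
Plus 29 days into December → day 364.

364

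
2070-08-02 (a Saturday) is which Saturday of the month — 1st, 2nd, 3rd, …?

Day 2 falls in week ⌈2/7⌉ of the month.
Days 1–7 hold the 1st Saturday, 8–14 the 2nd, 15–21 the 3rd, 22–28 the 4th, 29–31 the 5th.
2 is in the range for the 1st.

1st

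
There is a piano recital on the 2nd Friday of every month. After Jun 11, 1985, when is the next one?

Jun 1985 starts on a Saturday; its first Friday is the 7th, so the 2nd Friday is the 14th — Jun 14, 1985.
Jun 14, 1985 is after Jun 11, 1985, so that is the next one.

Jun 14, 1985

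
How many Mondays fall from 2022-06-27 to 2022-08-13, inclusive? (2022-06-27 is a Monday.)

7

2022-06-27 is a Monday; the first Monday on or after it is 2022-06-27.
From 2022-06-27 to 2022-08-13: 3 + 31 + 13 = 47 days (rest of June, July, August).
47 ÷ 7 = 6 full weeks with remainder 5, so 6 more Mondays after the first → 7.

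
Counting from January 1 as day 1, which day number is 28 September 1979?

Days in months before September: 31 + 28 + 31 + 30 + 31 + 30 + 31 + 31 = 243.
Plus 28 days into September → day 271.

271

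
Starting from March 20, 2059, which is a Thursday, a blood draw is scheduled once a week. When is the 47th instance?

February 5, 2060

The 47th occurrence is 46 intervals after the first: 46 × 7 = 322 days after March 20, 2059.
March has 31 days — 11 days to the end of March leaves 311.
April has 30 days (281 left).
May has 31 days (250 left).
June has 30 days (220 left).
July has 31 days (189 left).
August has 31 days (158 left).
September has 30 days (128 left).
October has 31 days (97 left).
November has 30 days (67 left).
December has 31 days (36 left).
January has 31 days (5 left).
5 days into February → February 5, 2060.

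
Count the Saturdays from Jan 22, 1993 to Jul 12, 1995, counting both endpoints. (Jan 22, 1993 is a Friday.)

Jan 22, 1993 is a Friday; the first Saturday on or after it is Jan 23, 1993 (1 day later).
From Jan 23, 1993 to Jul 12, 1995: 342 + 365 + 193 = 900 days (rest of 1993, 1994, to Jul 12, 1995 in 1995).
900 ÷ 7 = 128 full weeks with remainder 4, so 128 more Saturdays after the first → 129.

129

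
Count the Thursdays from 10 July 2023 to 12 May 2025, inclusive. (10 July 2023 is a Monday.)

10 July 2023 is a Monday; the first Thursday on or after it is 13 July 2023 (3 days later).
From 13 July 2023 to 12 May 2025: 171 + 366 + 132 = 669 days (rest of 2023, 2024, to 12 May 2025 in 2025).
669 ÷ 7 = 95 full weeks with remainder 4, so 95 more Thursdays after the first → 96.

96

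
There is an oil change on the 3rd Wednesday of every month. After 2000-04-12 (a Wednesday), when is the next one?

2000-04-19

April 2000 starts on a Saturday; its first Wednesday is the 5th, so the 3rd Wednesday is the 19th — 2000-04-19.
2000-04-19 is after 2000-04-12, so that is the next one.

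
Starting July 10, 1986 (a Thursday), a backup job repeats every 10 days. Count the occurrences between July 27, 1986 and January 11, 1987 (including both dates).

17

Occurrences land 10·i days after July 10, 1986 for i = 0, 1, 2, …
July 27, 1986 is 17 days after the start; 17 ÷ 10 = 1 remainder 7; since the remainder is 7, round up to i = 2. First occurrence in the window: #3 on July 30, 1986 (2×10 = 20 days in).
January 11, 1987 is 185 days after the start; 185 ÷ 10 = 18 remainder 5. Last occurrence in the window: #19 on January 6, 1987.
Occurrences #3 through #19: 17 in total.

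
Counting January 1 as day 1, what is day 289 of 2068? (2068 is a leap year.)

15 October 2068

January has 31 days (289 − 31 = 258 remain).
February has 29 days (258 − 29 = 229 remain).
March has 31 days (229 − 31 = 198 remain).
April has 30 days (198 − 30 = 168 remain).
May has 31 days (168 − 31 = 137 remain).
June has 30 days (137 − 30 = 107 remain).
July has 31 days (107 − 31 = 76 remain).
August has 31 days (76 − 31 = 45 remain).
September has 30 days (45 − 30 = 15 remain).
15 into October → October 15.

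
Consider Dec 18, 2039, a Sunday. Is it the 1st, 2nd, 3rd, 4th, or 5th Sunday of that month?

Day 18 falls in week ⌈18/7⌉ of the month.
Days 1–7 hold the 1st Sunday, 8–14 the 2nd, 15–21 the 3rd, 22–28 the 4th, 29–31 the 5th.
18 is in the range for the 3rd.

3rd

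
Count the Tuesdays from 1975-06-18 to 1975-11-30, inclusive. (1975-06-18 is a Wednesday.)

1975-06-18 is a Wednesday; the first Tuesday on or after it is 1975-06-24 (6 days later).
From 1975-06-24 to 1975-11-30: 6 + 31 + 31 + 30 + 31 + 30 = 159 days (rest of June, July, August, September, October, November).
159 ÷ 7 = 22 full weeks with remainder 5, so 22 more Tuesdays after the first → 23.

23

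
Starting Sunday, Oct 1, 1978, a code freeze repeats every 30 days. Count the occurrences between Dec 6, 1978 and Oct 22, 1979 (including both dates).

Occurrences land 30·i days after Oct 1, 1978 for i = 0, 1, 2, …
Dec 6, 1978 is 66 days after the start; 66 ÷ 30 = 2 remainder 6; since the remainder is 6, round up to i = 3. First occurrence in the window: #4 on Dec 30, 1978 (3×30 = 90 days in).
Oct 22, 1979 is 386 days after the start; 386 ÷ 30 = 12 remainder 26. Last occurrence in the window: #13 on Sep 26, 1979.
Occurrences #4 through #13: 10 in total.

10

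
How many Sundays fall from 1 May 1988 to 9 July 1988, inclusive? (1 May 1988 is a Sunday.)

1 May 1988 is a Sunday; the first Sunday on or after it is 1 May 1988.
From 1 May 1988 to 9 July 1988: 30 + 30 + 9 = 69 days (rest of May, June, July).
69 ÷ 7 = 9 full weeks with remainder 6, so 9 more Sundays after the first → 10.

10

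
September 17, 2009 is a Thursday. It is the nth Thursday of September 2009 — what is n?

Day 17 falls in week ⌈17/7⌉ of the month.
Days 1–7 hold the 1st Thursday, 8–14 the 2nd, 15–21 the 3rd, 22–28 the 4th, 29–31 the 5th.
17 is in the range for the 3rd.

3rd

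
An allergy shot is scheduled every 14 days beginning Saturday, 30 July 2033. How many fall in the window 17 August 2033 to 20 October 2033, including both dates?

4

Occurrences land 14·i days after 30 July 2033 for i = 0, 1, 2, …
17 August 2033 is 18 days after the start; 18 ÷ 14 = 1 remainder 4; since the remainder is 4, round up to i = 2. First occurrence in the window: #3 on 27 August 2033 (2×14 = 28 days in).
20 October 2033 is 82 days after the start; 82 ÷ 14 = 5 remainder 12. Last occurrence in the window: #6 on 8 October 2033.
Occurrences #3 through #6: 4 in total.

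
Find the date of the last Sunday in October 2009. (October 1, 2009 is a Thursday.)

October 2009 begins on a Thursday, so the first Sunday is October 4 (3 days later).
October 2009 has 31 days. Adding weeks: 4, 11, 18, 25 — the last one ≤ 31 is the 25th.

25 October 2009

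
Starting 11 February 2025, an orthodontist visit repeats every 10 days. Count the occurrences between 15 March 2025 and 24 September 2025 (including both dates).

Occurrences land 10·i days after 11 February 2025 for i = 0, 1, 2, …
15 March 2025 is 32 days after the start; 32 ÷ 10 = 3 remainder 2; since the remainder is 2, round up to i = 4. First occurrence in the window: #5 on 23 March 2025 (4×10 = 40 days in).
24 September 2025 is 225 days after the start; 225 ÷ 10 = 22 remainder 5. Last occurrence in the window: #23 on 19 September 2025.
Occurrences #5 through #23: 19 in total.

19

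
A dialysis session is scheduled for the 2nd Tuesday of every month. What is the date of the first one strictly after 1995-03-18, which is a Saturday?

March 1995 starts on a Wednesday; its first Tuesday is the 7th, so the 2nd Tuesday is the 14th — 1995-03-14.
That is not after 1995-03-18, so look at April 1995.
April 1995 starts on a Saturday; its first Tuesday is the 4th, so the 2nd Tuesday is the 11th — 1995-04-11.

1995-04-11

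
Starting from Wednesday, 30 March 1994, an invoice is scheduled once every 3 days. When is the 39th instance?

The 39th occurrence is 38 intervals after the first: 38 × 3 = 114 days after 30 March 1994.
March has 31 days — 1 day to the end of March leaves 113.
April has 30 days (83 left).
May has 31 days (52 left).
June has 30 days (22 left).
22 days into July → 22 July 1994.

22 July 1994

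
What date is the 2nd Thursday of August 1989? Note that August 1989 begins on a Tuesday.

August 1989 begins on a Tuesday, so the first Thursday is August 3 (2 days later).
The 2nd Thursday is 1 weeks later: 3 + 7 = 10.

August 10, 1989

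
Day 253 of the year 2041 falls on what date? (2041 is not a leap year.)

Sep 10, 2041

Jan has 31 days (253 − 31 = 222 remain).
Feb has 28 days (222 − 28 = 194 remain).
Mar has 31 days (194 − 31 = 163 remain).
Apr has 30 days (163 − 30 = 133 remain).
May has 31 days (133 − 31 = 102 remain).
Jun has 30 days (102 − 30 = 72 remain).
Jul has 31 days (72 − 31 = 41 remain).
Aug has 31 days (41 − 31 = 10 remain).
10 into Sep → Sep 10.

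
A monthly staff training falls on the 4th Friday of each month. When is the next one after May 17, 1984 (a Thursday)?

May 1984 starts on a Tuesday; its first Friday is the 4th, so the 4th Friday is the 25th — May 25, 1984.
May 25, 1984 is after May 17, 1984, so that is the next one.

May 25, 1984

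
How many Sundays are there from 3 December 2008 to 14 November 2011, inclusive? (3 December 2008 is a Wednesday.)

3 December 2008 is a Wednesday; the first Sunday on or after it is 7 December 2008 (4 days later).
From 7 December 2008 to 14 November 2011: 24 + 365 + 365 + 318 = 1072 days (rest of 2008, 2009, 2010, to 14 November 2011 in 2011).
1072 ÷ 7 = 153 full weeks with remainder 1, so 153 more Sundays after the first → 154.

154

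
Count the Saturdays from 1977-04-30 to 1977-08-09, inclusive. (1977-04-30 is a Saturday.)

1977-04-30 is a Saturday; the first Saturday on or after it is 1977-04-30.
From 1977-04-30 to 1977-08-09: 0 + 31 + 30 + 31 + 9 = 101 days (rest of April, May, June, July, August).
101 ÷ 7 = 14 full weeks with remainder 3, so 14 more Saturdays after the first → 15.

15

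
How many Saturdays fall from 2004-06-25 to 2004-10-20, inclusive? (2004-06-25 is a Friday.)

17

2004-06-25 is a Friday; the first Saturday on or after it is 2004-06-26 (1 day later).
From 2004-06-26 to 2004-10-20: 4 + 31 + 31 + 30 + 20 = 116 days (rest of June, July, August, September, October).
116 ÷ 7 = 16 full weeks with remainder 4, so 16 more Saturdays after the first → 17.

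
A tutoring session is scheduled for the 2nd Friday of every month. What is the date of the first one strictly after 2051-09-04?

September 2051 starts on a Friday; its first Friday is the 1st, so the 2nd Friday is the 8th — 2051-09-08.
2051-09-08 is after 2051-09-04, so that is the next one.

2051-09-08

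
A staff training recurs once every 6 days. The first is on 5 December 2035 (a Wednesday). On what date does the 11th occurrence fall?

3 February 2036

The 11th occurrence is 10 intervals after the first: 10 × 6 = 60 days after 5 December 2035.
December has 31 days — 26 days to the end of December leaves 34.
January has 31 days (3 left).
3 days into February → 3 February 2036.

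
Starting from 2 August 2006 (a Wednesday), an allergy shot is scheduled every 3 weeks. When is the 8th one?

The 8th occurrence is 7 intervals after the first: 7 × 21 = 147 days after 2 August 2006.
August has 31 days — 29 days to the end of August leaves 118.
September has 30 days (88 left).
October has 31 days (57 left).
November has 30 days (27 left).
27 days into December → 27 December 2006.

27 December 2006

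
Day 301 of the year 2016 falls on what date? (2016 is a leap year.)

January has 31 days (301 − 31 = 270 remain).
February has 29 days (270 − 29 = 241 remain).
March has 31 days (241 − 31 = 210 remain).
April has 30 days (210 − 30 = 180 remain).
May has 31 days (180 − 31 = 149 remain).
June has 30 days (149 − 30 = 119 remain).
July has 31 days (119 − 31 = 88 remain).
August has 31 days (88 − 31 = 57 remain).
September has 30 days (57 − 30 = 27 remain).
27 into October → October 27.

October 27, 2016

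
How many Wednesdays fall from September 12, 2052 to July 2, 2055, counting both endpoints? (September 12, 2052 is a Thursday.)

September 12, 2052 is a Thursday; the first Wednesday on or after it is September 18, 2052 (6 days later).
From September 18, 2052 to July 2, 2055: 104 + 365 + 365 + 183 = 1017 days (rest of 2052, 2053, 2054, to July 2, 2055 in 2055).
1017 ÷ 7 = 145 full weeks with remainder 2, so 145 more Wednesdays after the first → 146.

146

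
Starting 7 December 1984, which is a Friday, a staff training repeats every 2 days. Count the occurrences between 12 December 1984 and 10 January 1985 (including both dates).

Occurrences land 2·i days after 7 December 1984 for i = 0, 1, 2, …
12 December 1984 is 5 days after the start; 5 ÷ 2 = 2 remainder 1; since the remainder is 1, round up to i = 3. First occurrence in the window: #4 on 13 December 1984 (3×2 = 6 days in).
10 January 1985 is 34 days after the start; 34 ÷ 2 = 17 remainder 0. Last occurrence in the window: #18 on 10 January 1985.
Occurrences #4 through #18: 15 in total.

15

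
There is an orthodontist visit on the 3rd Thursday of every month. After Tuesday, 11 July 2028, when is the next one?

20 July 2028

July 2028 starts on a Saturday; its first Thursday is the 6th, so the 3rd Thursday is the 20th — 20 July 2028.
20 July 2028 is after 11 July 2028, so that is the next one.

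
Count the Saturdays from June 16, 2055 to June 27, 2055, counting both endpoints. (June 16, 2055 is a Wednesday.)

June 16, 2055 is a Wednesday; the first Saturday on or after it is June 19, 2055 (3 days later).
From June 19, 2055 to June 27, 2055 is 27 − 19 = 8 days.
8 ÷ 7 = 1 full weeks with remainder 1, so 1 more Saturdays after the first → 2.

2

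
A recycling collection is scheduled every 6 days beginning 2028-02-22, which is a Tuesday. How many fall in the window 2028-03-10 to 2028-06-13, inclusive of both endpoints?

Occurrences land 6·i days after 2028-02-22 for i = 0, 1, 2, …
2028-03-10 is 17 days after the start; 17 ÷ 6 = 2 remainder 5; since the remainder is 5, round up to i = 3. First occurrence in the window: #4 on 2028-03-11 (3×6 = 18 days in).
2028-06-13 is 112 days after the start; 112 ÷ 6 = 18 remainder 4. Last occurrence in the window: #19 on 2028-06-09.
Occurrences #4 through #19: 16 in total.

16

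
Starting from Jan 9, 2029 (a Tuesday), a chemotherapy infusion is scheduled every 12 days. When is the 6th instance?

The 6th occurrence is 5 intervals after the first: 5 × 12 = 60 days after Jan 9, 2029.
Jan has 31 days — 22 days to the end of Jan leaves 38.
Feb has 28 days (10 left).
10 days into Mar → Mar 10, 2029.

Mar 10, 2029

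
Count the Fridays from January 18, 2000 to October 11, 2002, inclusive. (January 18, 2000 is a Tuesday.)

January 18, 2000 is a Tuesday; the first Friday on or after it is January 21, 2000 (3 days later).
From January 21, 2000 to October 11, 2002: 345 + 365 + 284 = 994 days (rest of 2000, 2001, to October 11, 2002 in 2002).
994 ÷ 7 = 142 full weeks with remainder 0, so 142 more Fridays after the first → 143.

143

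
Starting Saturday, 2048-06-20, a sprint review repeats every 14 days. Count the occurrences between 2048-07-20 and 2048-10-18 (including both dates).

Occurrences land 14·i days after 2048-06-20 for i = 0, 1, 2, …
2048-07-20 is 30 days after the start; 30 ÷ 14 = 2 remainder 2; since the remainder is 2, round up to i = 3. First occurrence in the window: #4 on 2048-08-01 (3×14 = 42 days in).
2048-10-18 is 120 days after the start; 120 ÷ 14 = 8 remainder 8. Last occurrence in the window: #9 on 2048-10-10.
Occurrences #4 through #9: 6 in total.

6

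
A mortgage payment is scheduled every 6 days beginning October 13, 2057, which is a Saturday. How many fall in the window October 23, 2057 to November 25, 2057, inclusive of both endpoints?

Occurrences land 6·i days after October 13, 2057 for i = 0, 1, 2, …
October 23, 2057 is 10 days after the start; 10 ÷ 6 = 1 remainder 4; since the remainder is 4, round up to i = 2. First occurrence in the window: #3 on October 25, 2057 (2×6 = 12 days in).
November 25, 2057 is 43 days after the start; 43 ÷ 6 = 7 remainder 1. Last occurrence in the window: #8 on November 24, 2057.
Occurrences #3 through #8: 6 in total.

6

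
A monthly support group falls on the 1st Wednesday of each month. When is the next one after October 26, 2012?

October 2012 starts on a Monday, so its 1st Wednesday is October 3, 2012 (2 days in).
That is not after October 26, 2012, so look at November 2012.
November 2012 starts on a Thursday, so its 1st Wednesday is November 7, 2012 (6 days in).

November 7, 2012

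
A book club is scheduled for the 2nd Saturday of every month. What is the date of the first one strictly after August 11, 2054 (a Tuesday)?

August 2054 starts on a Saturday; its first Saturday is the 1st, so the 2nd Saturday is the 8th — August 8, 2054.
That is not after August 11, 2054, so look at September 2054.
September 2054 starts on a Tuesday; its first Saturday is the 5th, so the 2nd Saturday is the 12th — September 12, 2054.

September 12, 2054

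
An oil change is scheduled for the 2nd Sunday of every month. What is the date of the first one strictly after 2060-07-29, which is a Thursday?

July 2060 starts on a Thursday; its first Sunday is the 4th, so the 2nd Sunday is the 11th — 2060-07-11.
That is not after 2060-07-29, so look at August 2060.
August 2060 starts on a Sunday; its first Sunday is the 1st, so the 2nd Sunday is the 8th — 2060-08-08.

2060-08-08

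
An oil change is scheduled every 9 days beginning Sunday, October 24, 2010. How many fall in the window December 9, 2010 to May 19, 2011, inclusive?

18

Occurrences land 9·i days after October 24, 2010 for i = 0, 1, 2, …
December 9, 2010 is 46 days after the start; 46 ÷ 9 = 5 remainder 1; since the remainder is 1, round up to i = 6. First occurrence in the window: #7 on December 17, 2010 (6×9 = 54 days in).
May 19, 2011 is 207 days after the start; 207 ÷ 9 = 23 remainder 0. Last occurrence in the window: #24 on May 19, 2011.
Occurrences #7 through #24: 18 in total.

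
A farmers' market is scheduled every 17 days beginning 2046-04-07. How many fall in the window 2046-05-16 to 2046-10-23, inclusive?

Occurrences land 17·i days after 2046-04-07 for i = 0, 1, 2, …
2046-05-16 is 39 days after the start; 39 ÷ 17 = 2 remainder 5; since the remainder is 5, round up to i = 3. First occurrence in the window: #4 on 2046-05-28 (3×17 = 51 days in).
2046-10-23 is 199 days after the start; 199 ÷ 17 = 11 remainder 12. Last occurrence in the window: #12 on 2046-10-11.
Occurrences #4 through #12: 9 in total.

9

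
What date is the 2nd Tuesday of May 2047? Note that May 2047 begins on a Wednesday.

May 2047 begins on a Wednesday, so the first Tuesday is May 7 (6 days later).
The 2nd Tuesday is 1 weeks later: 7 + 7 = 14.

May 14, 2047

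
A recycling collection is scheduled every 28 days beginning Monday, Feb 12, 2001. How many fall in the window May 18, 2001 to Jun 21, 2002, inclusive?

Occurrences land 28·i days after Feb 12, 2001 for i = 0, 1, 2, …
May 18, 2001 is 95 days after the start; 95 ÷ 28 = 3 remainder 11; since the remainder is 11, round up to i = 4. First occurrence in the window: #5 on Jun 4, 2001 (4×28 = 112 days in).
Jun 21, 2002 is 494 days after the start; 494 ÷ 28 = 17 remainder 18. Last occurrence in the window: #18 on Jun 3, 2002.
Occurrences #5 through #18: 14 in total.

14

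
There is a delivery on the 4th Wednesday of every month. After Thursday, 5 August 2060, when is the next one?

25 August 2060

August 2060 starts on a Sunday; its first Wednesday is the 4th, so the 4th Wednesday is the 25th — 25 August 2060.
25 August 2060 is after 5 August 2060, so that is the next one.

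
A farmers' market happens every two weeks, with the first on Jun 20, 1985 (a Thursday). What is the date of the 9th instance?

Oct 10, 1985

The 9th occurrence is 8 intervals after the first: 8 × 14 = 112 days after Jun 20, 1985.
Jun has 30 days — 10 days to the end of Jun leaves 102.
Jul has 31 days (71 left).
Aug has 31 days (40 left).
Sep has 30 days (10 left).
10 days into Oct → Oct 10, 1985.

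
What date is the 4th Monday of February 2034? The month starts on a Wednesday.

February 2034 begins on a Wednesday, so the first Monday is February 6 (5 days later).
The 4th Monday is 3 weeks later: 6 + 21 = 27.

February 27, 2034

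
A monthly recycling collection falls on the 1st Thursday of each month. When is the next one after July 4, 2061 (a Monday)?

July 7, 2061

July 2061 starts on a Friday, so its 1st Thursday is July 7, 2061 (6 days in).
July 7, 2061 is after July 4, 2061, so that is the next one.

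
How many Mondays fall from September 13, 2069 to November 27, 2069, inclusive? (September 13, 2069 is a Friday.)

11

September 13, 2069 is a Friday; the first Monday on or after it is September 16, 2069 (3 days later).
From September 16, 2069 to November 27, 2069: 14 + 31 + 27 = 72 days (rest of September, October, November).
72 ÷ 7 = 10 full weeks with remainder 2, so 10 more Mondays after the first → 11.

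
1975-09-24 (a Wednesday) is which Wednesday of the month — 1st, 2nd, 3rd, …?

4th

Day 24 falls in week ⌈24/7⌉ of the month.
Days 1–7 hold the 1st Wednesday, 8–14 the 2nd, 15–21 the 3rd, 22–28 the 4th, 29–31 the 5th.
24 is in the range for the 4th.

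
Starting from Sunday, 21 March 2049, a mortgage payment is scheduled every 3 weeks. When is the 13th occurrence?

28 November 2049

The 13th occurrence is 12 intervals after the first: 12 × 21 = 252 days after 21 March 2049.
March has 31 days — 10 days to the end of March leaves 242.
April has 30 days (212 left).
May has 31 days (181 left).
June has 30 days (151 left).
July has 31 days (120 left).
August has 31 days (89 left).
September has 30 days (59 left).
October has 31 days (28 left).
28 days into November → 28 November 2049.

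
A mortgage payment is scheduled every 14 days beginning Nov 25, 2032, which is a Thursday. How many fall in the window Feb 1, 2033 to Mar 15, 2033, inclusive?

Occurrences land 14·i days after Nov 25, 2032 for i = 0, 1, 2, …
Feb 1, 2033 is 68 days after the start; 68 ÷ 14 = 4 remainder 12; since the remainder is 12, round up to i = 5. First occurrence in the window: #6 on Feb 3, 2033 (5×14 = 70 days in).
Mar 15, 2033 is 110 days after the start; 110 ÷ 14 = 7 remainder 12. Last occurrence in the window: #8 on Mar 3, 2033.
Occurrences #6 through #8: 3 in total.

3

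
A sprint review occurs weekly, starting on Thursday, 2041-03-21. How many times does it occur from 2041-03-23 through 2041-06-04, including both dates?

Occurrences land 7·i days after 2041-03-21 for i = 0, 1, 2, …
2041-03-23 is 2 days after the start; 2 ÷ 7 = 0 remainder 2; since the remainder is 2, round up to i = 1. First occurrence in the window: #2 on 2041-03-28 (1×7 = 7 days in).
2041-06-04 is 75 days after the start; 75 ÷ 7 = 10 remainder 5. Last occurrence in the window: #11 on 2041-05-30.
Occurrences #2 through #11: 10 in total.

10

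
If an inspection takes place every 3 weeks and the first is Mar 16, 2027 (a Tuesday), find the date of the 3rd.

The 3rd occurrence is 2 intervals after the first: 2 × 21 = 42 days after Mar 16, 2027.
Mar has 31 days — 15 days to the end of Mar leaves 27.
27 days into Apr → Apr 27, 2027.

Apr 27, 2027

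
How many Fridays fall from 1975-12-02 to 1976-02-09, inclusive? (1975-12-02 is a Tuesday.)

1975-12-02 is a Tuesday; the first Friday on or after it is 1975-12-05 (3 days later).
From 1975-12-05 to 1976-02-09: 26 + 31 + 9 = 66 days (rest of December, January, February).
66 ÷ 7 = 9 full weeks with remainder 3, so 9 more Fridays after the first → 10.

10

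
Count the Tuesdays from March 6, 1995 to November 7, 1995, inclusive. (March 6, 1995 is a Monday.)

March 6, 1995 is a Monday; the first Tuesday on or after it is March 7, 1995 (1 day later).
From March 7, 1995 to November 7, 1995: 24 + 30 + 31 + 30 + 31 + 31 + 30 + 31 + 7 = 245 days (rest of March, April, May, June, July, August, September, October, November).
245 ÷ 7 = 35 full weeks with remainder 0, so 35 more Tuesdays after the first → 36.

36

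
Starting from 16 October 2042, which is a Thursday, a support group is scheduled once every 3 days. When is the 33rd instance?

The 33rd occurrence is 32 intervals after the first: 32 × 3 = 96 days after 16 October 2042.
October has 31 days — 15 days to the end of October leaves 81.
November has 30 days (51 left).
December has 31 days (20 left).
20 days into January → 20 January 2043.

20 January 2043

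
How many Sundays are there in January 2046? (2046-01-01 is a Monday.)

4

2046-01-01 is a Monday; the first Sunday on or after it is 2046-01-07 (6 days later).
From 2046-01-07 to 2046-01-31 is 31 − 7 = 24 days.
24 ÷ 7 = 3 full weeks with remainder 3, so 3 more Sundays after the first → 4.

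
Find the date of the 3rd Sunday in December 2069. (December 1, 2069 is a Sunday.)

December 2069 begins on a Sunday, so the first Sunday is December 1.
The 3rd Sunday is 2 weeks later: 1 + 14 = 15.

December 15, 2069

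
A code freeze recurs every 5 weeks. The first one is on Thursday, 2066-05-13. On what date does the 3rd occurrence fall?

2066-07-22

The 3rd occurrence is 2 intervals after the first: 2 × 35 = 70 days after 2066-05-13.
May has 31 days — 18 days to the end of May leaves 52.
June has 30 days (22 left).
22 days into July → 2066-07-22.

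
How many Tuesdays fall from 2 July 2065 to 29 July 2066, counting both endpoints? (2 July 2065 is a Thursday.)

2 July 2065 is a Thursday; the first Tuesday on or after it is 7 July 2065 (5 days later).
From 7 July 2065 to 29 July 2066: 177 + 210 = 387 days (rest of 2065, to 29 July 2066 in 2066).
387 ÷ 7 = 55 full weeks with remainder 2, so 55 more Tuesdays after the first → 56.

56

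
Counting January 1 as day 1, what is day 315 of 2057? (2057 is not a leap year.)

11 November 2057

January has 31 days (315 − 31 = 284 remain).
February has 28 days (284 − 28 = 256 remain).
March has 31 days (256 − 31 = 225 remain).
April has 30 days (225 − 30 = 195 remain).
May has 31 days (195 − 31 = 164 remain).
June has 30 days (164 − 30 = 134 remain).
July has 31 days (134 − 31 = 103 remain).
August has 31 days (103 − 31 = 72 remain).
September has 30 days (72 − 30 = 42 remain).
October has 31 days (42 − 31 = 11 remain).
11 into November → November 11.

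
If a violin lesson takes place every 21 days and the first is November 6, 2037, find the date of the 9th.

The 9th occurrence is 8 intervals after the first: 8 × 21 = 168 days after November 6, 2037.
November has 30 days — 24 days to the end of November leaves 144.
December has 31 days (113 left).
January has 31 days (82 left).
February has 28 days (54 left).
March has 31 days (23 left).
23 days into April → April 23, 2038.

April 23, 2038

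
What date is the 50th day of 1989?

Jan has 31 days (50 − 31 = 19 remain).
19 into Feb → Feb 19.

Feb 19, 1989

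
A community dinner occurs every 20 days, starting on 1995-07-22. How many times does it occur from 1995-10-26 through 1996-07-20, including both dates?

14

Occurrences land 20·i days after 1995-07-22 for i = 0, 1, 2, …
1995-10-26 is 96 days after the start; 96 ÷ 20 = 4 remainder 16; since the remainder is 16, round up to i = 5. First occurrence in the window: #6 on 1995-10-30 (5×20 = 100 days in).
1996-07-20 is 364 days after the start; 364 ÷ 20 = 18 remainder 4. Last occurrence in the window: #19 on 1996-07-16.
Occurrences #6 through #19: 14 in total.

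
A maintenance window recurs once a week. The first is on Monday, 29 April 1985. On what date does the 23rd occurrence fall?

30 September 1985

The 23rd occurrence is 22 intervals after the first: 22 × 7 = 154 days after 29 April 1985.
April has 30 days — 1 day to the end of April leaves 153.
May has 31 days (122 left).
June has 30 days (92 left).
July has 31 days (61 left).
August has 31 days (30 left).
30 days into September → 30 September 1985.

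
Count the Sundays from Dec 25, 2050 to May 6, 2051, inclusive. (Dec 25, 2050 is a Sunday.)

Dec 25, 2050 is a Sunday; the first Sunday on or after it is Dec 25, 2050.
From Dec 25, 2050 to May 6, 2051: 6 + 31 + 28 + 31 + 30 + 6 = 132 days (rest of Dec, Jan, Feb, Mar, Apr, May).
132 ÷ 7 = 18 full weeks with remainder 6, so 18 more Sundays after the first → 19.

19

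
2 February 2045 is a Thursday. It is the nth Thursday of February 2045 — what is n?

1st

Day 2 falls in week ⌈2/7⌉ of the month.
Days 1–7 hold the 1st Thursday, 8–14 the 2nd, 15–21 the 3rd, 22–28 the 4th, 29–31 the 5th.
2 is in the range for the 1st.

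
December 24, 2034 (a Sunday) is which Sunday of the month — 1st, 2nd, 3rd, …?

Day 24 falls in week ⌈24/7⌉ of the month.
Days 1–7 hold the 1st Sunday, 8–14 the 2nd, 15–21 the 3rd, 22–28 the 4th, 29–31 the 5th.
24 is in the range for the 4th.

4th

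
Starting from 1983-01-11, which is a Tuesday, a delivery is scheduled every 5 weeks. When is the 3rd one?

The 3rd occurrence is 2 intervals after the first: 2 × 35 = 70 days after 1983-01-11.
January has 31 days — 20 days to the end of January leaves 50.
February has 28 days (22 left).
22 days into March → 1983-03-22.

1983-03-22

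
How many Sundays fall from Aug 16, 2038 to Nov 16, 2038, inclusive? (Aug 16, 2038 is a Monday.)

13

Aug 16, 2038 is a Monday; the first Sunday on or after it is Aug 22, 2038 (6 days later).
From Aug 22, 2038 to Nov 16, 2038: 9 + 30 + 31 + 16 = 86 days (rest of Aug, Sep, Oct, Nov).
86 ÷ 7 = 12 full weeks with remainder 2, so 12 more Sundays after the first → 13.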